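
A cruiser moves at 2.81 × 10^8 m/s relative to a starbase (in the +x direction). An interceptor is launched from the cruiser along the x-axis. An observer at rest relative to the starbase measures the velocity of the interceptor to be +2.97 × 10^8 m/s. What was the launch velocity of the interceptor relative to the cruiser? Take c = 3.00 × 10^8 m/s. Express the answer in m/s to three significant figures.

+2.20 × 10^8 m/s

v = 0.937c, u = 0.990c.
Invert the composition law: u' = (u − v)/(1 − uv/c²).
u' = (0.990 − 0.937) / (1 − (0.990)(0.937)) = 0.0533/0.0727 = 0.7336.
u' = 0.7336 × 3.00 × 10^8 m/s.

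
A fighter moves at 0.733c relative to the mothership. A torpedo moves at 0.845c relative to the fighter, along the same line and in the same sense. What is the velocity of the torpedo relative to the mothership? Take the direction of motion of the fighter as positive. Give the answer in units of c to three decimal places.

0.974c

With v = 0.733 and u' = 0.845 (in units of c),
u = (u' + v)/(1 + u'v/c²):
u = (0.845 + 0.733) / (1 + 0.845·0.733) = 1.5780/1.6194 = 0.9744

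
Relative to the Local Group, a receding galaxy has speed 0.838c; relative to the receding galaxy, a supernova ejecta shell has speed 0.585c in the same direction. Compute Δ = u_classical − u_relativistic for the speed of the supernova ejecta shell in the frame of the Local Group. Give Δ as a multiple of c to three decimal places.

Galilean: u_cl = 0.585 + 0.838 = 1.4230.
Relativistic: u_rel = (0.585 + 0.838) / (1 + 0.585·0.838) = 1.4230/1.4902 = 0.9549.
Δ = 1.4230 − 0.9549 = 0.4681.
(The classical prediction exceeds c; the relativistic result does not.)

Δ = 0.468c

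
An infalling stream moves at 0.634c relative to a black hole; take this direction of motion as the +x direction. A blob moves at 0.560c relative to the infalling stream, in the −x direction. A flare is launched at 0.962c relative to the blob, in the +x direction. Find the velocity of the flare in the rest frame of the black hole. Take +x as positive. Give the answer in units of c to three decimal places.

+0.970c

Apply u = (u' + v)/(1 + u'v/c²) successively, working outward toward the black hole.
Start: velocity of the infalling stream relative to the black hole = 0.6340c.
Compose with the blob (u' = -0.560 in the infalling stream frame): u_1 = (-0.560 + 0.634) / (1 + (-0.560)·0.634) = 0.0740/0.6450 = 0.1147.
Compose with the flare (u' = 0.962 in the blob frame): u_2 = (0.962 + 0.115) / (1 + 0.962·0.115) = 1.0767/1.1104 = 0.9697.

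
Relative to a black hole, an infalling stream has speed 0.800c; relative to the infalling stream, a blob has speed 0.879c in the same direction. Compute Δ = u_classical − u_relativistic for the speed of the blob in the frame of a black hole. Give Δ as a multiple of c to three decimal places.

Δ = 0.693c

Galilean: u_cl = 0.879 + 0.800 = 1.6790.
Relativistic: u_rel = (0.879 + 0.800) / (1 + 0.879·0.800) = 1.6790/1.7032 = 0.9858.
Δ = 1.6790 − 0.9858 = 0.6932.
(The classical prediction exceeds c; the relativistic result does not.)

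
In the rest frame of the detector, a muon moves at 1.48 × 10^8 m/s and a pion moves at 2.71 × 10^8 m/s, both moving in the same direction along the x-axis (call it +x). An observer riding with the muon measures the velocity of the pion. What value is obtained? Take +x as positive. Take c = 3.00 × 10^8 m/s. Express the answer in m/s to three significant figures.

β_A = 0.493, β_B = 0.903 (dividing each by c = 3.00 × 10^8 m/s).
Transform to A's frame with the inverse velocity-addition law: u' = (u − v)/(1 − uv/c²), taking u = β_B and v = β_A.
u' = (0.903 − 0.493) / (1 − (0.493)(0.903)) = 0.4100/0.5544 = 0.7396.
u' = 0.7396 × 3.00 × 10^8 m/s.

+2.22 × 10^8 m/s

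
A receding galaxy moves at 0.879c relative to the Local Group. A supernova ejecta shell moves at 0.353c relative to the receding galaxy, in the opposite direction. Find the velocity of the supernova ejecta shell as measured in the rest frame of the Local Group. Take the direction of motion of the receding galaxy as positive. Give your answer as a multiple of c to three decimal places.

+0.763c

With v = 0.879 and u' = -0.353 (in units of c),
u = (u' + v)/(1 + u'v/c²):
u = (-0.353 + 0.879) / (1 + (-0.353)·0.879) = 0.5260/0.6897 = 0.7626
(Galilean addition would give +0.526c.)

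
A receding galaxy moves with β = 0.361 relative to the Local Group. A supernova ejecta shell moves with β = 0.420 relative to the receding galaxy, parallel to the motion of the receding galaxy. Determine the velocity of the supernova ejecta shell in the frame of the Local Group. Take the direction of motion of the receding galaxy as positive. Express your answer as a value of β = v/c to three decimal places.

With v = 0.361 and u' = 0.420 (in units of c),
u = (u' + v)/(1 + u'v/c²):
u = (0.420 + 0.361) / (1 + 0.420·0.361) = 0.7810/1.1516 = 0.6782

β = 0.678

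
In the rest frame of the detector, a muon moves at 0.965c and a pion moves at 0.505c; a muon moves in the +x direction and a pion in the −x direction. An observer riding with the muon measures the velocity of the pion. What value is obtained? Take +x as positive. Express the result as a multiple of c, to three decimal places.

-0.988c

β_A = 0.965, β_B = -0.505.
Transform to A's frame with the inverse velocity-addition law: u' = (u − v)/(1 − uv/c²), taking u = β_B and v = β_A.
u' = (-0.505 − 0.965) / (1 − (0.965)(-0.505)) = -1.4700/1.4873 = -0.9884.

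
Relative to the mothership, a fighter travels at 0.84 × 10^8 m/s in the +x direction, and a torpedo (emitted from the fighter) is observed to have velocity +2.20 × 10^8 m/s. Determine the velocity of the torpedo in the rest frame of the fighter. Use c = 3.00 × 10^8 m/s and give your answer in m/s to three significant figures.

v = 0.280c, u = 0.733c.
Invert the composition law: u' = (u − v)/(1 − uv/c²).
u' = (0.733 − 0.280) / (1 − (0.733)(0.280)) = 0.4533/0.7947 = 0.5705.
u' = 0.5705 × 3.00 × 10^8 m/s.

+1.71 × 10^8 m/s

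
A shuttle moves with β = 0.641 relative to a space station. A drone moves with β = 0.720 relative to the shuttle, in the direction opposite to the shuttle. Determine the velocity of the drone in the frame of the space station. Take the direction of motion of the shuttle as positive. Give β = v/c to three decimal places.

β = -0.147

With v = 0.641 and u' = -0.720 (in units of c),
u = (u' + v)/(1 + u'v/c²):
u = (-0.720 + 0.641) / (1 + (-0.720)·0.641) = -0.0790/0.5385 = -0.1467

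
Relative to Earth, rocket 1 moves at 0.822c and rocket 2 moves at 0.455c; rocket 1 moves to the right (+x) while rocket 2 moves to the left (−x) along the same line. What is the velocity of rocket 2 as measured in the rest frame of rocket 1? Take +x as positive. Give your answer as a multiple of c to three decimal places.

β_A = 0.822, β_B = -0.455.
Transform to A's frame with the inverse velocity-addition law: u' = (u − v)/(1 − uv/c²), taking u = β_B and v = β_A.
u' = (-0.455 − 0.822) / (1 − (0.822)(-0.455)) = -1.2770/1.3740 = -0.9294.

-0.929c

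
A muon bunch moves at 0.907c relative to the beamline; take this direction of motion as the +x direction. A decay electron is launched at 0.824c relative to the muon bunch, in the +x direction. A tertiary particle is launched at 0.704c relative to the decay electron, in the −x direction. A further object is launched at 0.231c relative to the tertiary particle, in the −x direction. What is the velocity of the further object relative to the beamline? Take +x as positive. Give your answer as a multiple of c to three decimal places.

Apply u = (u' + v)/(1 + u'v/c²) successively, working outward toward the beamline.
Start: velocity of the muon bunch relative to the beamline = 0.9070c.
Compose with the decay electron (u' = 0.824 in the muon bunch frame): u_1 = (0.824 + 0.907) / (1 + 0.824·0.907) = 1.7310/1.7474 = 0.9906.
Compose with the tertiary particle (u' = -0.704 in the decay electron frame): u_2 = (-0.704 + 0.991) / (1 + (-0.704)·0.991) = 0.2866/0.3026 = 0.9473.
Compose with the further object (u' = -0.231 in the tertiary particle frame): u_3 = (-0.231 + 0.947) / (1 + (-0.231)·0.947) = 0.7163/0.7812 = 0.9169.

+0.917c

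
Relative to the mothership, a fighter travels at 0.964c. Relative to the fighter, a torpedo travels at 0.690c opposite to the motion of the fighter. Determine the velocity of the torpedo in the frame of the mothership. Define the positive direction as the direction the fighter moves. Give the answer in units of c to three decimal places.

+0.818c

With v = 0.964 and u' = -0.690 (in units of c),
u = (u' + v)/(1 + u'v/c²):
u = (-0.690 + 0.964) / (1 + (-0.690)·0.964) = 0.2740/0.3348 = 0.8183
(Galilean addition would give +0.274c.)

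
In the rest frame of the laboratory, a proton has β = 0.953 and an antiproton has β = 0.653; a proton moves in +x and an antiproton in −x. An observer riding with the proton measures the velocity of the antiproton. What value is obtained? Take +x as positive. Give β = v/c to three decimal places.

β_A = 0.953, β_B = -0.653.
Transform to A's frame with the inverse velocity-addition law: u' = (u − v)/(1 − uv/c²), taking u = β_B and v = β_A.
u' = (-0.653 − 0.953) / (1 − (0.953)(-0.653)) = -1.6060/1.6223 = -0.9899.

β = -0.990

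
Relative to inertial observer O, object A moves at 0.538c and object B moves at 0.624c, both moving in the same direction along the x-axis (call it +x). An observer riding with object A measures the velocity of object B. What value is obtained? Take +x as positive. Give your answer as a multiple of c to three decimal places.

β_A = 0.538, β_B = 0.624.
Transform to A's frame with the inverse velocity-addition law: u' = (u − v)/(1 − uv/c²), taking u = β_B and v = β_A.
u' = (0.624 − 0.538) / (1 − (0.538)(0.624)) = 0.0860/0.6643 = 0.1295.

+0.129c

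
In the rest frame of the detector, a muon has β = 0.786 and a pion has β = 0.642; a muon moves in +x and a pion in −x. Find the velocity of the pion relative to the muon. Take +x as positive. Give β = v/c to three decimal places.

β = -0.949

β_A = 0.786, β_B = -0.642.
Transform to A's frame with the inverse velocity-addition law: u' = (u − v)/(1 − uv/c²), taking u = β_B and v = β_A.
u' = (-0.642 − 0.786) / (1 − (0.786)(-0.642)) = -1.4280/1.5046 = -0.9491.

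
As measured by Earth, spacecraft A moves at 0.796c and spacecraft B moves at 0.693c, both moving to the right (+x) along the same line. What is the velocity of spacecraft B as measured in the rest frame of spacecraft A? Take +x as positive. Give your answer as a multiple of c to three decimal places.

β_A = 0.796, β_B = 0.693.
Transform to A's frame with the inverse velocity-addition law: u' = (u − v)/(1 − uv/c²), taking u = β_B and v = β_A.
u' = (0.693 − 0.796) / (1 − (0.796)(0.693)) = -0.1030/0.4484 = -0.2297.

-0.230c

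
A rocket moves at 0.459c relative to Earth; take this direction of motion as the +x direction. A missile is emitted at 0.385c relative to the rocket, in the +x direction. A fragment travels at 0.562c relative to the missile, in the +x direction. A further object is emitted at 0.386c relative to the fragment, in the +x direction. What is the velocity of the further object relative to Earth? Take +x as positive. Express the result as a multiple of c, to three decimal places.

0.960c

Apply u = (u' + v)/(1 + u'v/c²) successively, working outward toward Earth.
Start: velocity of the rocket relative to Earth = 0.4590c.
Compose with the missile (u' = 0.385 in the rocket frame): u_1 = (0.385 + 0.459) / (1 + 0.385·0.459) = 0.8440/1.1767 = 0.7173.
Compose with the fragment (u' = 0.562 in the missile frame): u_2 = (0.562 + 0.717) / (1 + 0.562·0.717) = 1.2793/1.4031 = 0.9117.
Compose with the further object (u' = 0.386 in the fragment frame): u_3 = (0.386 + 0.912) / (1 + 0.386·0.912) = 1.2977/1.3519 = 0.9599.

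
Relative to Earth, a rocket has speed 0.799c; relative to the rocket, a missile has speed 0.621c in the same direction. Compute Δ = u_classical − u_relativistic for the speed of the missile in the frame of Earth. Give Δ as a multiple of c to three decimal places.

Galilean: u_cl = 0.621 + 0.799 = 1.4200.
Relativistic: u_rel = (0.621 + 0.799) / (1 + 0.621·0.799) = 1.4200/1.4962 = 0.9491.
Δ = 1.4200 − 0.9491 = 0.4709.
(The classical prediction exceeds c; the relativistic result does not.)

Δ = 0.471c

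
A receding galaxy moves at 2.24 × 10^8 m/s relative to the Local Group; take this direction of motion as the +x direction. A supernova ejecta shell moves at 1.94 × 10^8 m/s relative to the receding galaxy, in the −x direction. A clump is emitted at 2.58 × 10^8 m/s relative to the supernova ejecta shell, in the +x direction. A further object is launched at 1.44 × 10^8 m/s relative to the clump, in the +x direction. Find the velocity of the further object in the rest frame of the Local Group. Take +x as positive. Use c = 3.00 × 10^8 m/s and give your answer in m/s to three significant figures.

+2.89 × 10^8 m/s

Apply u = (u' + v)/(1 + u'v/c²) successively, working outward toward the Local Group.
(Dividing each given speed by c = 3.00 × 10^8 m/s to work in units of c.)
Start: velocity of the receding galaxy relative to the Local Group = 0.7467c.
Compose with the supernova ejecta shell (u' = -0.647 in the receding galaxy frame): u_1 = (-0.647 + 0.747) / (1 + (-0.647)·0.747) = 0.1000/0.5172 = 0.1934.
Compose with the clump (u' = 0.860 in the supernova ejecta shell frame): u_2 = (0.860 + 0.193) / (1 + 0.860·0.193) = 1.0534/1.1663 = 0.9032.
Compose with the further object (u' = 0.480 in the clump frame): u_3 = (0.480 + 0.903) / (1 + 0.480·0.903) = 1.3832/1.4335 = 0.9649.
So u = 0.9649 × 3.00 × 10^8 m/s.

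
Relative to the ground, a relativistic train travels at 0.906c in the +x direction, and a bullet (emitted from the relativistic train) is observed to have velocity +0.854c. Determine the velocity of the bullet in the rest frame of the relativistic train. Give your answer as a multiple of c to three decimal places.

Invert the composition law: u' = (u − v)/(1 − uv/c²).
u' = (0.854 − 0.906) / (1 − (0.854)(0.906)) = -0.0520/0.2263 = -0.2298.

-0.230c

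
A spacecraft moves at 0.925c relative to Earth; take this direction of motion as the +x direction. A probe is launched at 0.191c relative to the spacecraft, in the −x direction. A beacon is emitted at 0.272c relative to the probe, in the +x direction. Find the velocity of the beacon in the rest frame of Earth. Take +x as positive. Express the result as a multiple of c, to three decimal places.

Apply u = (u' + v)/(1 + u'v/c²) successively, working outward toward Earth.
Start: velocity of the spacecraft relative to Earth = 0.9250c.
Compose with the probe (u' = -0.191 in the spacecraft frame): u_1 = (-0.191 + 0.925) / (1 + (-0.191)·0.925) = 0.7340/0.8233 = 0.8915.
Compose with the beacon (u' = 0.272 in the probe frame): u_2 = (0.272 + 0.892) / (1 + 0.272·0.892) = 1.1635/1.2425 = 0.9364.

+0.936c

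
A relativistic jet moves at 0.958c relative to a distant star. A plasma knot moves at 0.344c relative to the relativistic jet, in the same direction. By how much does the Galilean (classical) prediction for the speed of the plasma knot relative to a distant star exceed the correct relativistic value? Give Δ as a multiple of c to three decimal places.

Δ = 0.323c

Galilean: u_cl = 0.344 + 0.958 = 1.3020.
Relativistic: u_rel = (0.344 + 0.958) / (1 + 0.344·0.958) = 1.3020/1.3296 = 0.9793.
Δ = 1.3020 − 0.9793 = 0.3227.
(The classical prediction exceeds c; the relativistic result does not.)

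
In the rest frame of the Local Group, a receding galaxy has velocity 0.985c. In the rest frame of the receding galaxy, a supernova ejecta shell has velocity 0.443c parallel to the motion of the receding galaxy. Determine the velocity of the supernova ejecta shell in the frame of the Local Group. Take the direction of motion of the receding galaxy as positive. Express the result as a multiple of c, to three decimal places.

0.994c

With v = 0.985 and u' = 0.443 (in units of c),
u = (u' + v)/(1 + u'v/c²):
u = (0.443 + 0.985) / (1 + 0.443·0.985) = 1.4280/1.4364 = 0.9942
(Galilean addition would give +1.428c, exceeding c.)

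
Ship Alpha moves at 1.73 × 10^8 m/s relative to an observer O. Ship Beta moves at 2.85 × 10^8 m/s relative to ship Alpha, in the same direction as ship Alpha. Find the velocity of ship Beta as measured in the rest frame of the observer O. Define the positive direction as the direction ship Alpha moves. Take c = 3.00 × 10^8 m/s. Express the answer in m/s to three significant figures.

In units of c (dividing by 3.00 × 10^8 m/s): v = 0.577, u' = 0.950.
u = (u' + v)/(1 + u'v/c²):
u = (0.950 + 0.577) / (1 + 0.950·0.577) = 1.5267/1.5478 = 0.9863
Converting back: u = 0.9863 × 3.00 × 10^8 m/s.

2.96 × 10^8 m/s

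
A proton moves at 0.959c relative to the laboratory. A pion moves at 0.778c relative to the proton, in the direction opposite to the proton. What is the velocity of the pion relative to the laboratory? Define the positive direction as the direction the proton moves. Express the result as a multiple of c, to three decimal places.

+0.713c

With v = 0.959 and u' = -0.778 (in units of c),
u = (u' + v)/(1 + u'v/c²):
u = (-0.778 + 0.959) / (1 + (-0.778)·0.959) = 0.1810/0.2539 = 0.7129
(Galilean addition would give +0.181c.)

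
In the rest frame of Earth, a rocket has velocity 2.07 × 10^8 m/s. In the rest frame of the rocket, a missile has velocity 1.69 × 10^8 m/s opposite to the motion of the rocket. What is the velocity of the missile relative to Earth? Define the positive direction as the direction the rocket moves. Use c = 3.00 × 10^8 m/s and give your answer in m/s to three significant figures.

+6.22 × 10^7 m/s

In units of c (dividing by 3.00 × 10^8 m/s): v = 0.690, u' = -0.563.
u = (u' + v)/(1 + u'v/c²):
u = (-0.563 + 0.690) / (1 + (-0.563)·0.690) = 0.1267/0.6113 = 0.2072
Converting back: u = 0.2072 × 3.00 × 10^8 m/s.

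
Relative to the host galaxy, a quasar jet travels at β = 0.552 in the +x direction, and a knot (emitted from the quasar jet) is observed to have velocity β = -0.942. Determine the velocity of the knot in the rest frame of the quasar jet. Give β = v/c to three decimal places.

Invert the composition law: u' = (u − v)/(1 − uv/c²).
u' = (-0.942 − 0.552) / (1 − (-0.942)(0.552)) = -1.4940/1.5200 = -0.9829.

β = -0.983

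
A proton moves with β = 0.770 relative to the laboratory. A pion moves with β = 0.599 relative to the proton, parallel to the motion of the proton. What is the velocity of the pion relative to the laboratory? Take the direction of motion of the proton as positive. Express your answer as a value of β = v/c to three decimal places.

β = 0.937

With v = 0.770 and u' = 0.599 (in units of c),
u = (u' + v)/(1 + u'v/c²):
u = (0.599 + 0.770) / (1 + 0.599·0.770) = 1.3690/1.4612 = 0.9369
(Galilean addition would give +1.369c, exceeding c.)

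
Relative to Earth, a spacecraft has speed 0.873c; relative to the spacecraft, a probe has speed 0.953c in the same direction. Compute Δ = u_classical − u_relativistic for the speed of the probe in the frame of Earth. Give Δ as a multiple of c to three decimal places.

Galilean: u_cl = 0.953 + 0.873 = 1.8260.
Relativistic: u_rel = (0.953 + 0.873) / (1 + 0.953·0.873) = 1.8260/1.8320 = 0.9967.
Δ = 1.8260 − 0.9967 = 0.8293.
(The classical prediction exceeds c; the relativistic result does not.)

Δ = 0.829c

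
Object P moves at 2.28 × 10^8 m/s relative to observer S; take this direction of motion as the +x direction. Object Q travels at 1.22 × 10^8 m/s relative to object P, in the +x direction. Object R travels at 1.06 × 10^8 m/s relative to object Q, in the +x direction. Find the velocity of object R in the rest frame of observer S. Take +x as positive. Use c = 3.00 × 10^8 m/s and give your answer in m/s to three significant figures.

Apply u = (u' + v)/(1 + u'v/c²) successively, working outward toward observer S.
(Dividing each given speed by c = 3.00 × 10^8 m/s to work in units of c.)
Start: velocity of object P relative to observer S = 0.7600c.
Compose with object Q (u' = 0.407 in object P frame): u_1 = (0.407 + 0.760) / (1 + 0.407·0.760) = 1.1667/1.3091 = 0.8912.
Compose with object R (u' = 0.353 in object Q frame): u_2 = (0.353 + 0.891) / (1 + 0.353·0.891) = 1.2446/1.3149 = 0.9465.
So u = 0.9465 × 3.00 × 10^8 m/s.

2.84 × 10^8 m/s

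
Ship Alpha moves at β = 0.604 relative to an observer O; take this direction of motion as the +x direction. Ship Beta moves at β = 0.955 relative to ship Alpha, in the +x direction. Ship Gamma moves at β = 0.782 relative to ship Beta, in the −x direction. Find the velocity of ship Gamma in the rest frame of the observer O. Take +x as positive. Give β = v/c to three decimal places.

Apply u = (u' + v)/(1 + u'v/c²) successively, working outward toward the observer O.
Start: velocity of ship Alpha relative to the observer O = 0.6040c.
Compose with ship Beta (u' = 0.955 in ship Alpha frame): u_1 = (0.955 + 0.604) / (1 + 0.955·0.604) = 1.5590/1.5768 = 0.9887.
Compose with ship Gamma (u' = -0.782 in ship Beta frame): u_2 = (-0.782 + 0.989) / (1 + (-0.782)·0.989) = 0.2067/0.2268 = 0.9112.

β = +0.911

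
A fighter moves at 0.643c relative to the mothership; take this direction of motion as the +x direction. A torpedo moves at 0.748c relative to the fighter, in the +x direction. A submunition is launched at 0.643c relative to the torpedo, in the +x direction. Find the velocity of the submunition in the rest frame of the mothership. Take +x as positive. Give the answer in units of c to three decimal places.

0.986c

Apply u = (u' + v)/(1 + u'v/c²) successively, working outward toward the mothership.
Start: velocity of the fighter relative to the mothership = 0.6430c.
Compose with the torpedo (u' = 0.748 in the fighter frame): u_1 = (0.748 + 0.643) / (1 + 0.748·0.643) = 1.3910/1.4810 = 0.9393.
Compose with the submunition (u' = 0.643 in the torpedo frame): u_2 = (0.643 + 0.939) / (1 + 0.643·0.939) = 1.5823/1.6039 = 0.9865.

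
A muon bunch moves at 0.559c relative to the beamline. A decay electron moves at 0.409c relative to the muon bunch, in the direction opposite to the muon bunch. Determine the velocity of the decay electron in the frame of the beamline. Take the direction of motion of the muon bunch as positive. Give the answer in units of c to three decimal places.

+0.194c

With v = 0.559 and u' = -0.409 (in units of c),
u = (u' + v)/(1 + u'v/c²):
u = (-0.409 + 0.559) / (1 + (-0.409)·0.559) = 0.1500/0.7714 = 0.1945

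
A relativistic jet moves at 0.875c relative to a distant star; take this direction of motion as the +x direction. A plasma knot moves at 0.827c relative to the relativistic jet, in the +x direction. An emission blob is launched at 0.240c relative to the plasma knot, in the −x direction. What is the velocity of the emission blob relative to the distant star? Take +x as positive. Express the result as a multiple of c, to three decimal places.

Apply u = (u' + v)/(1 + u'v/c²) successively, working outward toward the distant star.
Start: velocity of the relativistic jet relative to the distant star = 0.8750c.
Compose with the plasma knot (u' = 0.827 in the relativistic jet frame): u_1 = (0.827 + 0.875) / (1 + 0.827·0.875) = 1.7020/1.7236 = 0.9875.
Compose with the emission blob (u' = -0.240 in the plasma knot frame): u_2 = (-0.240 + 0.987) / (1 + (-0.240)·0.987) = 0.7475/0.7630 = 0.9796.

+0.980c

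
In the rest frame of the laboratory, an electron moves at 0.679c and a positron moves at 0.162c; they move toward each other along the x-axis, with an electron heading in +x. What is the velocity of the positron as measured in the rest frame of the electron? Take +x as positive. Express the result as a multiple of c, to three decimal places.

β_A = 0.679, β_B = -0.162.
Transform to A's frame with the inverse velocity-addition law: u' = (u − v)/(1 − uv/c²), taking u = β_B and v = β_A.
u' = (-0.162 − 0.679) / (1 − (0.679)(-0.162)) = -0.8410/1.1100 = -0.7577.

-0.758c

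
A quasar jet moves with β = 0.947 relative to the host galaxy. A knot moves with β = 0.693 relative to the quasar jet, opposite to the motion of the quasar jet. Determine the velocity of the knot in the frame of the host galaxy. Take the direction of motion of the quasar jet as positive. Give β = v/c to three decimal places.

With v = 0.947 and u' = -0.693 (in units of c),
u = (u' + v)/(1 + u'v/c²):
u = (-0.693 + 0.947) / (1 + (-0.693)·0.947) = 0.2540/0.3437 = 0.7390

β = +0.739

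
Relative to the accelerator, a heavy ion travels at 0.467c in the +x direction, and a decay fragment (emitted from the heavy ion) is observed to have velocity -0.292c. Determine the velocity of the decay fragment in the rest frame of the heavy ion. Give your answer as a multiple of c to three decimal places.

-0.668c

Invert the composition law: u' = (u − v)/(1 − uv/c²).
u' = (-0.292 − 0.467) / (1 − (-0.292)(0.467)) = -0.7590/1.1364 = -0.6679.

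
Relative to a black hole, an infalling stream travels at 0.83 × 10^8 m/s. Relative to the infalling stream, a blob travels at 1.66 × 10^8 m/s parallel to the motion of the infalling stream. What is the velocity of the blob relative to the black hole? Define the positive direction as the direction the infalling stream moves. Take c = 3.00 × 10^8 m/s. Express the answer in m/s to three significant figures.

In units of c (dividing by 3.00 × 10^8 m/s): v = 0.277, u' = 0.553.
u = (u' + v)/(1 + u'v/c²):
u = (0.553 + 0.277) / (1 + 0.553·0.277) = 0.8300/1.1531 = 0.7198
(Galilean addition would give +0.830c.)
Converting back: u = 0.7198 × 3.00 × 10^8 m/s.

2.16 × 10^8 m/s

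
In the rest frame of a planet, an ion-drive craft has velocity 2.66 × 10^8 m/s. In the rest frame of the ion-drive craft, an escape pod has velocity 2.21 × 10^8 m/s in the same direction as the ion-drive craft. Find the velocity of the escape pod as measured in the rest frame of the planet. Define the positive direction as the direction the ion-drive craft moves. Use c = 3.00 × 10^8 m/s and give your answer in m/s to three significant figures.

In units of c (dividing by 3.00 × 10^8 m/s): v = 0.887, u' = 0.737.
u = (u' + v)/(1 + u'v/c²):
u = (0.737 + 0.887) / (1 + 0.737·0.887) = 1.6233/1.6532 = 0.9819
Converting back: u = 0.9819 × 3.00 × 10^8 m/s.

2.95 × 10^8 m/s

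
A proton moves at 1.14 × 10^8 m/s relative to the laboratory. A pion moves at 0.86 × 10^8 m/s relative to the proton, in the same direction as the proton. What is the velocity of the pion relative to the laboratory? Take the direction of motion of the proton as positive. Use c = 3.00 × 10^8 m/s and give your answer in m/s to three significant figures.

In units of c (dividing by 3.00 × 10^8 m/s): v = 0.380, u' = 0.287.
u = (u' + v)/(1 + u'v/c²):
u = (0.287 + 0.380) / (1 + 0.287·0.380) = 0.6667/1.1089 = 0.6012
(Galilean addition would give +0.667c.)
Converting back: u = 0.6012 × 3.00 × 10^8 m/s.

1.80 × 10^8 m/s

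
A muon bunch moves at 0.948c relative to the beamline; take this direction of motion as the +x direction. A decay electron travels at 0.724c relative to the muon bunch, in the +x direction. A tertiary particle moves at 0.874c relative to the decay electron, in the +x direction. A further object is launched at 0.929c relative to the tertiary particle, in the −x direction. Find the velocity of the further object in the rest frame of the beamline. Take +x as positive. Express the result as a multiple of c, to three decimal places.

Apply u = (u' + v)/(1 + u'v/c²) successively, working outward toward the beamline.
Start: velocity of the muon bunch relative to the beamline = 0.9480c.
Compose with the decay electron (u' = 0.724 in the muon bunch frame): u_1 = (0.724 + 0.948) / (1 + 0.724·0.948) = 1.6720/1.6864 = 0.9915.
Compose with the tertiary particle (u' = 0.874 in the decay electron frame): u_2 = (0.874 + 0.991) / (1 + 0.874·0.991) = 1.8655/1.8666 = 0.9994.
Compose with the further object (u' = -0.929 in the tertiary particle frame): u_3 = (-0.929 + 0.999) / (1 + (-0.929)·0.999) = 0.0704/0.0715 = 0.9845.

+0.985c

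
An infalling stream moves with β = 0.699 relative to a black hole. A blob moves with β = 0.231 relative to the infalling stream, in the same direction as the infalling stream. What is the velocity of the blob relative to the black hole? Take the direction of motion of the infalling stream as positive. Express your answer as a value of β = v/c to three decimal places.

With v = 0.699 and u' = 0.231 (in units of c),
u = (u' + v)/(1 + u'v/c²):
u = (0.231 + 0.699) / (1 + 0.231·0.699) = 0.9300/1.1615 = 0.8007
(Galilean addition would give +0.930c.)

β = 0.801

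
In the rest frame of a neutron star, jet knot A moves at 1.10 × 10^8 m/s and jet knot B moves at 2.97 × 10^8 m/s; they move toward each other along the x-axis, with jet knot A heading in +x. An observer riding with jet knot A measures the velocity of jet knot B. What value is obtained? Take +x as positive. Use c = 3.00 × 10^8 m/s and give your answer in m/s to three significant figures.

β_A = 0.367, β_B = -0.990 (dividing each by c = 3.00 × 10^8 m/s).
Transform to A's frame with the inverse velocity-addition law: u' = (u − v)/(1 − uv/c²), taking u = β_B and v = β_A.
u' = (-0.990 − 0.367) / (1 − (0.367)(-0.990)) = -1.3567/1.3630 = -0.9954.
u' = -0.9954 × 3.00 × 10^8 m/s.

-2.99 × 10^8 m/s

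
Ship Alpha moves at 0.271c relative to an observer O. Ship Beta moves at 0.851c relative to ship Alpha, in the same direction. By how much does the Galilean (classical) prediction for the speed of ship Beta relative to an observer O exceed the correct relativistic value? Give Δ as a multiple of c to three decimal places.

Δ = 0.210c

Galilean: u_cl = 0.851 + 0.271 = 1.1220.
Relativistic: u_rel = (0.851 + 0.271) / (1 + 0.851·0.271) = 1.1220/1.2306 = 0.9117.
Δ = 1.1220 − 0.9117 = 0.2103.
(The classical prediction exceeds c; the relativistic result does not.)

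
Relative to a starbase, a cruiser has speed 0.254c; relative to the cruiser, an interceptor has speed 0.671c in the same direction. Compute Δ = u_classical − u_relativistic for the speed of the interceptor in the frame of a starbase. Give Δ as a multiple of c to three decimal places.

Galilean: u_cl = 0.671 + 0.254 = 0.9250.
Relativistic: u_rel = (0.671 + 0.254) / (1 + 0.671·0.254) = 0.9250/1.1704 = 0.7903.
Δ = 0.9250 − 0.7903 = 0.1347.

Δ = 0.135c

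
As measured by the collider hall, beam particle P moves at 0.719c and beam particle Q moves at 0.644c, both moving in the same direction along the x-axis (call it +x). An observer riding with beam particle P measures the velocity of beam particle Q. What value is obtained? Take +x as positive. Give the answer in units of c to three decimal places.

-0.140c

β_A = 0.719, β_B = 0.644.
Transform to A's frame with the inverse velocity-addition law: u' = (u − v)/(1 − uv/c²), taking u = β_B and v = β_A.
u' = (0.644 − 0.719) / (1 − (0.719)(0.644)) = -0.0750/0.5370 = -0.1397.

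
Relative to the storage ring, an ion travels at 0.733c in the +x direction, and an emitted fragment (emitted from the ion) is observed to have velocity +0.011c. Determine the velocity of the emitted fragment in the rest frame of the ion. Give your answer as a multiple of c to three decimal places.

Invert the composition law: u' = (u − v)/(1 − uv/c²).
u' = (0.011 − 0.733) / (1 − (0.011)(0.733)) = -0.7220/0.9919 = -0.7279.

-0.728c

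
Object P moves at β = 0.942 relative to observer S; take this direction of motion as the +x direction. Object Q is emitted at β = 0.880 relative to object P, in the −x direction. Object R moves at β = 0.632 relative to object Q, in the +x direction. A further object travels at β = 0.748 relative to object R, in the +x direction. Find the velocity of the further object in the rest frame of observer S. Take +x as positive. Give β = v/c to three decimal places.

β = +0.970

Apply u = (u' + v)/(1 + u'v/c²) successively, working outward toward observer S.
Start: velocity of object P relative to observer S = 0.9420c.
Compose with object Q (u' = -0.880 in object P frame): u_1 = (-0.880 + 0.942) / (1 + (-0.880)·0.942) = 0.0620/0.1710 = 0.3625.
Compose with object R (u' = 0.632 in object Q frame): u_2 = (0.632 + 0.362) / (1 + 0.632·0.362) = 0.9945/1.2291 = 0.8091.
Compose with the further object (u' = 0.748 in object R frame): u_3 = (0.748 + 0.809) / (1 + 0.748·0.809) = 1.5571/1.6052 = 0.9700.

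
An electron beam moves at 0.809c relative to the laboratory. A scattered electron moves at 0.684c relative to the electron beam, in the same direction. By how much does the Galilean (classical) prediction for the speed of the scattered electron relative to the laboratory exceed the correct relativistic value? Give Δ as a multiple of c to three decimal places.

Δ = 0.532c

Galilean: u_cl = 0.684 + 0.809 = 1.4930.
Relativistic: u_rel = (0.684 + 0.809) / (1 + 0.684·0.809) = 1.4930/1.5534 = 0.9611.
Δ = 1.4930 − 0.9611 = 0.5319.
(The classical prediction exceeds c; the relativistic result does not.)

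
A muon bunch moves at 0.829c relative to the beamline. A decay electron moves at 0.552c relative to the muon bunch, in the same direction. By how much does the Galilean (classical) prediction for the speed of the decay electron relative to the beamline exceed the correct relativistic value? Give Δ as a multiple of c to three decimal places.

Galilean: u_cl = 0.552 + 0.829 = 1.3810.
Relativistic: u_rel = (0.552 + 0.829) / (1 + 0.552·0.829) = 1.3810/1.4576 = 0.9474.
Δ = 1.3810 − 0.9474 = 0.4336.
(The classical prediction exceeds c; the relativistic result does not.)

Δ = 0.434c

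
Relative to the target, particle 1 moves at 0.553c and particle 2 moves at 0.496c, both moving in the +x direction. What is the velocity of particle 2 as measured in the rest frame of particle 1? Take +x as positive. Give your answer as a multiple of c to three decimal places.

β_A = 0.553, β_B = 0.496.
Transform to A's frame with the inverse velocity-addition law: u' = (u − v)/(1 − uv/c²), taking u = β_B and v = β_A.
u' = (0.496 − 0.553) / (1 − (0.553)(0.496)) = -0.0570/0.7257 = -0.0785.

-0.079c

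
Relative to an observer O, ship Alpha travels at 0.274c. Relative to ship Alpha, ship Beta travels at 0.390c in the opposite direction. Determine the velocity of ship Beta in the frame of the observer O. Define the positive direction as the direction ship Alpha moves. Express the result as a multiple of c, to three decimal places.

-0.130c

With v = 0.274 and u' = -0.390 (in units of c),
u = (u' + v)/(1 + u'v/c²):
u = (-0.390 + 0.274) / (1 + (-0.390)·0.274) = -0.1160/0.8931 = -0.1299
(Galilean addition would give -0.116c.)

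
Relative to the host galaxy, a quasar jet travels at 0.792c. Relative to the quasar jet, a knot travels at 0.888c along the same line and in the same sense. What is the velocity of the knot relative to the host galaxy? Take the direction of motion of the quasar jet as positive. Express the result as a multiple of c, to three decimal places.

With v = 0.792 and u' = 0.888 (in units of c),
u = (u' + v)/(1 + u'v/c²):
u = (0.888 + 0.792) / (1 + 0.888·0.792) = 1.6800/1.7033 = 0.9863
(Galilean addition would give +1.680c, exceeding c.)

0.986c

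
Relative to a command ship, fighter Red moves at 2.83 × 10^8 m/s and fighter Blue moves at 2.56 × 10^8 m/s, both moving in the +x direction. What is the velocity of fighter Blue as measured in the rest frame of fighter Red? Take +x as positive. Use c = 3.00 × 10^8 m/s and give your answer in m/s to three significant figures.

β_A = 0.943, β_B = 0.853 (dividing each by c = 3.00 × 10^8 m/s).
Transform to A's frame with the inverse velocity-addition law: u' = (u − v)/(1 − uv/c²), taking u = β_B and v = β_A.
u' = (0.853 − 0.943) / (1 − (0.943)(0.853)) = -0.0900/0.1950 = -0.4615.
u' = -0.4615 × 3.00 × 10^8 m/s.

-1.38 × 10^8 m/s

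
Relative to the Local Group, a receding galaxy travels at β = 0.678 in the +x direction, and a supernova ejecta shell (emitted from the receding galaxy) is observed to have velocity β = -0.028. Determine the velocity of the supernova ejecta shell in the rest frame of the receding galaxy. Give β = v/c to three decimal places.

β = -0.693

Invert the composition law: u' = (u − v)/(1 − uv/c²).
u' = (-0.028 − 0.678) / (1 − (-0.028)(0.678)) = -0.7060/1.0190 = -0.6928.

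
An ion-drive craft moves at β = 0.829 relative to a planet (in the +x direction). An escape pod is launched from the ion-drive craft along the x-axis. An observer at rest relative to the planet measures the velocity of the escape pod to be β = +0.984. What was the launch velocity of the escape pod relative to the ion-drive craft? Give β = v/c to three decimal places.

Invert the composition law: u' = (u − v)/(1 − uv/c²).
u' = (0.984 − 0.829) / (1 − (0.984)(0.829)) = 0.1550/0.1843 = 0.8412.

β = +0.841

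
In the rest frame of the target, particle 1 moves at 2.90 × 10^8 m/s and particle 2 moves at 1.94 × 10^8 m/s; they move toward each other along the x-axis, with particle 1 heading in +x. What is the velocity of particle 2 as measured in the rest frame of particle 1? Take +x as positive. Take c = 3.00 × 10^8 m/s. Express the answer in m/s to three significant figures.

β_A = 0.967, β_B = -0.647 (dividing each by c = 3.00 × 10^8 m/s).
Transform to A's frame with the inverse velocity-addition law: u' = (u − v)/(1 − uv/c²), taking u = β_B and v = β_A.
u' = (-0.647 − 0.967) / (1 − (0.967)(-0.647)) = -1.6133/1.6251 = -0.9928.
u' = -0.9928 × 3.00 × 10^8 m/s.

-2.98 × 10^8 m/s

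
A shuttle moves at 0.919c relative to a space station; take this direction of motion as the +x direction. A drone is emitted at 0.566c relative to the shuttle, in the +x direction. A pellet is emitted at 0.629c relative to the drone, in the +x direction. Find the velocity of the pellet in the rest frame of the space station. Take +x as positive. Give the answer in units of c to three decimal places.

0.995c

Apply u = (u' + v)/(1 + u'v/c²) successively, working outward toward the space station.
Start: velocity of the shuttle relative to the space station = 0.9190c.
Compose with the drone (u' = 0.566 in the shuttle frame): u_1 = (0.566 + 0.919) / (1 + 0.566·0.919) = 1.4850/1.5202 = 0.9769.
Compose with the pellet (u' = 0.629 in the drone frame): u_2 = (0.629 + 0.977) / (1 + 0.629·0.977) = 1.6059/1.6145 = 0.9947.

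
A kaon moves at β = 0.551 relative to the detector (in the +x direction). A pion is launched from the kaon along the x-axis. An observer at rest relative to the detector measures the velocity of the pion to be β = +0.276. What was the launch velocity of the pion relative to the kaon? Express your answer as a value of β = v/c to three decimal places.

β = -0.324

Invert the composition law: u' = (u − v)/(1 − uv/c²).
u' = (0.276 − 0.551) / (1 − (0.276)(0.551)) = -0.2750/0.8479 = -0.3243.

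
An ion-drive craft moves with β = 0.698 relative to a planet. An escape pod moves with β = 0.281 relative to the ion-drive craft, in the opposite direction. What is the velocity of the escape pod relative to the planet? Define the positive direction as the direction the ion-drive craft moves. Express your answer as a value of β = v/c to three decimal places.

β = +0.519

With v = 0.698 and u' = -0.281 (in units of c),
u = (u' + v)/(1 + u'v/c²):
u = (-0.281 + 0.698) / (1 + (-0.281)·0.698) = 0.4170/0.8039 = 0.5187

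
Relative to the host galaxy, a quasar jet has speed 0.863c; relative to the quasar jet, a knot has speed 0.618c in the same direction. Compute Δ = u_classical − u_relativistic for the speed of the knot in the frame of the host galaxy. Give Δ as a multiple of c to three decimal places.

Δ = 0.515c

Galilean: u_cl = 0.618 + 0.863 = 1.4810.
Relativistic: u_rel = (0.618 + 0.863) / (1 + 0.618·0.863) = 1.4810/1.5333 = 0.9659.
Δ = 1.4810 − 0.9659 = 0.5151.
(The classical prediction exceeds c; the relativistic result does not.)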